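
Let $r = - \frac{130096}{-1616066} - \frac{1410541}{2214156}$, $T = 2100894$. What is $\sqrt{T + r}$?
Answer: $\frac{\sqrt{1681197215663719135854438206289}}{894555557574} \approx 1449.4$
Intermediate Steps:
$r = - \frac{995737256365}{1789111115148}$ ($r = \left(-130096\right) \left(- \frac{1}{1616066}\right) - \frac{1410541}{2214156} = \frac{65048}{808033} - \frac{1410541}{2214156} = - \frac{995737256365}{1789111115148} \approx -0.55655$)
$\sqrt{T + r} = \sqrt{2100894 - \frac{995737256365}{1789111115148}} = \sqrt{\frac{3758731811410485947}{1789111115148}} = \frac{\sqrt{1681197215663719135854438206289}}{894555557574}$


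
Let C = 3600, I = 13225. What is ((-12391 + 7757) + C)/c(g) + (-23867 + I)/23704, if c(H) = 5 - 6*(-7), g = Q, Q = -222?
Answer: -266065/11852 ≈ -22.449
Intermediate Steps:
g = -222
c(H) = 47 (c(H) = 5 + 42 = 47)
((-12391 + 7757) + C)/c(g) + (-23867 + I)/23704 = ((-12391 + 7757) + 3600)/47 + (-23867 + 13225)/23704 = (-4634 + 3600)*(1/47) - 10642*1/23704 = -1034*1/47 - 5321/11852 = -22 - 5321/11852 = -266065/11852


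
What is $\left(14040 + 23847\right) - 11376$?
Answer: $26511$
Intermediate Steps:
$\left(14040 + 23847\right) - 11376 = 37887 - 11376 = 26511$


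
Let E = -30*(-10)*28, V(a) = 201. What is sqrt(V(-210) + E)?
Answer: sqrt(8601) ≈ 92.742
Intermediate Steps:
E = 8400 (E = 300*28 = 8400)
sqrt(V(-210) + E) = sqrt(201 + 8400) = sqrt(8601)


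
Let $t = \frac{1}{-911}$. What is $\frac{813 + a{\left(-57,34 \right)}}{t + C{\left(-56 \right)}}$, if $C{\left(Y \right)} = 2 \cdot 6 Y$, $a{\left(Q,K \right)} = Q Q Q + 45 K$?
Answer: $\frac{166576350}{612193} \approx 272.1$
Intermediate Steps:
$a{\left(Q,K \right)} = Q^{3} + 45 K$ ($a{\left(Q,K \right)} = Q^{2} Q + 45 K = Q^{3} + 45 K$)
$t = - \frac{1}{911} \approx -0.0010977$
$C{\left(Y \right)} = 12 Y$
$\frac{813 + a{\left(-57,34 \right)}}{t + C{\left(-56 \right)}} = \frac{813 + \left(\left(-57\right)^{3} + 45 \cdot 34\right)}{- \frac{1}{911} + 12 \left(-56\right)} = \frac{813 + \left(-185193 + 1530\right)}{- \frac{1}{911} - 672} = \frac{813 - 183663}{- \frac{612193}{911}} = \left(-182850\right) \left(- \frac{911}{612193}\right) = \frac{166576350}{612193}$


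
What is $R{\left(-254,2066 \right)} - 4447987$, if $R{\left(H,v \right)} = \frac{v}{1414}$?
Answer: $- \frac{3144725776}{707} \approx -4.448 \cdot 10^{6}$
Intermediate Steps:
$R{\left(H,v \right)} = \frac{v}{1414}$ ($R{\left(H,v \right)} = v \frac{1}{1414} = \frac{v}{1414}$)
$R{\left(-254,2066 \right)} - 4447987 = \frac{1}{1414} \cdot 2066 - 4447987 = \frac{1033}{707} - 4447987 = - \frac{3144725776}{707}$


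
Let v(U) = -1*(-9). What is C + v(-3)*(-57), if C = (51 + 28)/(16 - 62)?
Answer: -23677/46 ≈ -514.72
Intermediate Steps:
v(U) = 9
C = -79/46 (C = 79/(-46) = 79*(-1/46) = -79/46 ≈ -1.7174)
C + v(-3)*(-57) = -79/46 + 9*(-57) = -79/46 - 513 = -23677/46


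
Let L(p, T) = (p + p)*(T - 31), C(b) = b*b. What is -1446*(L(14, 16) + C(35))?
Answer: -1164030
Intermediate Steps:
C(b) = b²
L(p, T) = 2*p*(-31 + T) (L(p, T) = (2*p)*(-31 + T) = 2*p*(-31 + T))
-1446*(L(14, 16) + C(35)) = -1446*(2*14*(-31 + 16) + 35²) = -1446*(2*14*(-15) + 1225) = -1446*(-420 + 1225) = -1446*805 = -1164030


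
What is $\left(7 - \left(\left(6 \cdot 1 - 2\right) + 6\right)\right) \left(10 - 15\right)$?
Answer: $15$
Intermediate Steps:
$\left(7 - \left(\left(6 \cdot 1 - 2\right) + 6\right)\right) \left(10 - 15\right) = \left(7 - \left(\left(6 - 2\right) + 6\right)\right) \left(-5\right) = \left(7 - \left(4 + 6\right)\right) \left(-5\right) = \left(7 - 10\right) \left(-5\right) = \left(-3\right) \left(-5\right) = 15$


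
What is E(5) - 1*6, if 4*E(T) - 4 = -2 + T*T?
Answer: ¾ ≈ 0.75000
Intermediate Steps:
E(T) = ½ + T²/4 (E(T) = 1 + (-2 + T*T)/4 = 1 + (-2 + T²)/4 = 1 + (-½ + T²/4) = ½ + T²/4)
E(5) - 1*6 = (½ + (¼)*5²) - 1*6 = (½ + (¼)*25) - 6 = (½ + 25/4) - 6 = 27/4 - 6 = ¾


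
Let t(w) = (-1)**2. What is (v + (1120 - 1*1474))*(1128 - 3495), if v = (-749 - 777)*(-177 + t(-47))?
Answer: -634881474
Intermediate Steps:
t(w) = 1
v = 268576 (v = (-749 - 777)*(-177 + 1) = -1526*(-176) = 268576)
(v + (1120 - 1*1474))*(1128 - 3495) = (268576 + (1120 - 1*1474))*(1128 - 3495) = (268576 + (1120 - 1474))*(-2367) = (268576 - 354)*(-2367) = 268222*(-2367) = -634881474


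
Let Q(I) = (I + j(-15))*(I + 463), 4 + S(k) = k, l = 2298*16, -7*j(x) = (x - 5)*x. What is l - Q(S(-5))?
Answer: 422178/7 ≈ 60311.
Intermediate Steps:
j(x) = -x*(-5 + x)/7 (j(x) = -(x - 5)*x/7 = -(-5 + x)*x/7 = -x*(-5 + x)/7)
l = 36768
S(k) = -4 + k
Q(I) = (463 + I)*(-300/7 + I) (Q(I) = (I + (⅐)*(-15)*(5 - 1*(-15)))*(I + 463) = (I + (⅐)*(-15)*(5 + 15))*(463 + I) = (I + (⅐)*(-15)*20)*(463 + I) = (I - 300/7)*(463 + I) = (-300/7 + I)*(463 + I) = (463 + I)*(-300/7 + I))
l - Q(S(-5)) = 36768 - (-138900/7 + (-4 - 5)² + 2941*(-4 - 5)/7) = 36768 - (-138900/7 + (-9)² + (2941/7)*(-9)) = 36768 - (-138900/7 + 81 - 26469/7) = 36768 - 1*(-164802/7) = 36768 + 164802/7 = 422178/7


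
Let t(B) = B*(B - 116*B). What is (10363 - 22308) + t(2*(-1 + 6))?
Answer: -23445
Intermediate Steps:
t(B) = -115*B**2 (t(B) = B*(-115*B) = -115*B**2)
(10363 - 22308) + t(2*(-1 + 6)) = (10363 - 22308) - 115*4*(-1 + 6)**2 = -11945 - 115*(2*5)**2 = -11945 - 115*10**2 = -11945 - 115*100 = -11945 - 11500 = -23445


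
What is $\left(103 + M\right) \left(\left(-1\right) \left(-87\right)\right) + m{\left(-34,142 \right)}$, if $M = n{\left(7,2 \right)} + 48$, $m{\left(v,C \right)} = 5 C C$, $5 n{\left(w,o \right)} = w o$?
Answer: $\frac{571003}{5} \approx 1.142 \cdot 10^{5}$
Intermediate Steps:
$n{\left(w,o \right)} = \frac{o w}{5}$ ($n{\left(w,o \right)} = \frac{w o}{5} = \frac{o w}{5}$)
$m{\left(v,C \right)} = 5 C^{2}$
$M = \frac{254}{5}$ ($M = \frac{1}{5} \cdot 2 \cdot 7 + 48 = \frac{14}{5} + 48 = \frac{254}{5} \approx 50.8$)
$\left(103 + M\right) \left(\left(-1\right) \left(-87\right)\right) + m{\left(-34,142 \right)} = \left(103 + \frac{254}{5}\right) \left(\left(-1\right) \left(-87\right)\right) + 5 \cdot 142^{2} = \frac{769}{5} \cdot 87 + 5 \cdot 20164 = \frac{66903}{5} + 100820 = \frac{571003}{5}$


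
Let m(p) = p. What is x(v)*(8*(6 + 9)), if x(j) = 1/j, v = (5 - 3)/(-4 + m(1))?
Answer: -180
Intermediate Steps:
v = -2/3 (v = (5 - 3)/(-4 + 1) = 2/(-3) = 2*(-1/3) = -2/3 ≈ -0.66667)
x(j) = 1/j
x(v)*(8*(6 + 9)) = (8*(6 + 9))/(-2/3) = -12*15 = -3/2*120 = -180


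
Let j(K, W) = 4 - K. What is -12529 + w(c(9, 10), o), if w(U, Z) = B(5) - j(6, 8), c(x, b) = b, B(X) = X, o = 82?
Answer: -12522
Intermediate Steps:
w(U, Z) = 7 (w(U, Z) = 5 - (4 - 1*6) = 5 - (4 - 6) = 5 - 1*(-2) = 5 + 2 = 7)
-12529 + w(c(9, 10), o) = -12529 + 7 = -12522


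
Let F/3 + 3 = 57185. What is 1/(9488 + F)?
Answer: 1/181034 ≈ 5.5238e-6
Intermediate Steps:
F = 171546 (F = -9 + 3*57185 = -9 + 171555 = 171546)
1/(9488 + F) = 1/(9488 + 171546) = 1/181034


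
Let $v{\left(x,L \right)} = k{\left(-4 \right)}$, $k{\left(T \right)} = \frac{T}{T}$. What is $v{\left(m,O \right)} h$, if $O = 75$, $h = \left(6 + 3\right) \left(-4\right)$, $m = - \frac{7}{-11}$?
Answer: $-36$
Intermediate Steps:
$m = \frac{7}{11}$ ($m = \left(-7\right) \left(- \frac{1}{11}\right) = \frac{7}{11} \approx 0.63636$)
$h = -36$ ($h = 9 \left(-4\right) = -36$)
$k{\left(T \right)} = 1$
$v{\left(x,L \right)} = 1$
$v{\left(m,O \right)} h = 1 \left(-36\right) = -36$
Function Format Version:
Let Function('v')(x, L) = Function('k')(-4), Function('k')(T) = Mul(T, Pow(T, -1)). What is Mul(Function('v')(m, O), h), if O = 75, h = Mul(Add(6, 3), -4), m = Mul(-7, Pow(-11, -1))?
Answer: -36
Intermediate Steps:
m = Rational(7, 11) (m = Mul(-7, Rational(-1, 11)) = Rational(7, 11) ≈ 0.63636)
h = -36 (h = Mul(9, -4) = -36)
Function('k')(T) = 1
Function('v')(x, L) = 1
Mul(Function('v')(m, O), h) = Mul(1, -36) = -36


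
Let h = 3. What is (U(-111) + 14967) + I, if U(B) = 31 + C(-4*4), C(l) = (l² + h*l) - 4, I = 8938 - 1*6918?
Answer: 17222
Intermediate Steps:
I = 2020 (I = 8938 - 6918 = 2020)
C(l) = -4 + l² + 3*l (C(l) = (l² + 3*l) - 4 = -4 + l² + 3*l)
U(B) = 235 (U(B) = 31 + (-4 + (-4*4)² + 3*(-4*4)) = 31 + (-4 + (-16)² + 3*(-16)) = 31 + (-4 + 256 - 48) = 31 + 204 = 235)
(U(-111) + 14967) + I = (235 + 14967) + 2020 = 15202 + 2020 = 17222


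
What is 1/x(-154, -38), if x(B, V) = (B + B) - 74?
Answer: -1/382 ≈ -0.0026178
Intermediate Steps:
x(B, V) = -74 + 2*B (x(B, V) = 2*B - 74 = -74 + 2*B)
1/x(-154, -38) = 1/(-74 + 2*(-154)) = 1/(-74 - 308) = 1/(-382) = -1/382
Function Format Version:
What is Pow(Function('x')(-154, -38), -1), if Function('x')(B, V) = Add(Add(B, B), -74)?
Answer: Rational(-1, 382) ≈ -0.0026178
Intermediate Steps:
Function('x')(B, V) = Add(-74, Mul(2, B)) (Function('x')(B, V) = Add(Mul(2, B), -74) = Add(-74, Mul(2, B)))
Pow(Function('x')(-154, -38), -1) = Pow(Add(-74, Mul(2, -154)), -1) = Pow(Add(-74, -308), -1) = Pow(-382, -1) = Rational(-1, 382)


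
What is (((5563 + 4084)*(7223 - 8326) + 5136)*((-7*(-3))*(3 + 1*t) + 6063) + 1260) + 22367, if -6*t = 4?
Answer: -65004182933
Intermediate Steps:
t = -2/3 (t = -1/6*4 = -2/3 ≈ -0.66667)
(((5563 + 4084)*(7223 - 8326) + 5136)*((-7*(-3))*(3 + 1*t) + 6063) + 1260) + 22367 = (((5563 + 4084)*(7223 - 8326) + 5136)*((-7*(-3))*(3 + 1*(-2/3)) + 6063) + 1260) + 22367 = ((9647*(-1103) + 5136)*(21*(3 - 2/3) + 6063) + 1260) + 22367 = ((-10640641 + 5136)*(21*(7/3) + 6063) + 1260) + 22367 = (-10635505*(49 + 6063) + 1260) + 22367 = (-10635505*6112 + 1260) + 22367 = (-65004206560 + 1260) + 22367 = -65004205300 + 22367 = -65004182933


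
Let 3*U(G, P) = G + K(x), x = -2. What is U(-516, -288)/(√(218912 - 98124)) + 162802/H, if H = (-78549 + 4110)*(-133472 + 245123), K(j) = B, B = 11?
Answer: -162802/8311188789 - 505*√30197/181182 ≈ -0.48437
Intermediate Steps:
K(j) = 11
U(G, P) = 11/3 + G/3 (U(G, P) = (G + 11)/3 = (11 + G)/3 = 11/3 + G/3)
H = -8311188789 (H = -74439*111651 = -8311188789)
U(-516, -288)/(√(218912 - 98124)) + 162802/H = (11/3 + (⅓)*(-516))/(√(218912 - 98124)) + 162802/(-8311188789) = (11/3 - 172)/(√120788) + 162802*(-1/8311188789) = -505*√30197/60394/3 - 162802/8311188789 = -505*√30197/181182 - 162802/8311188789 = -162802/8311188789 - 505*√30197/181182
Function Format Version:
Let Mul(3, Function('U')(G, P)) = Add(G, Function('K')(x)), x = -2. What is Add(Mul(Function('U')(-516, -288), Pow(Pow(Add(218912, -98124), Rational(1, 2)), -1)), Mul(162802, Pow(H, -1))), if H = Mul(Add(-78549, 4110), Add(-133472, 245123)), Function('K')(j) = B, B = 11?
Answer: Add(Rational(-162802, 8311188789), Mul(Rational(-505, 181182), Pow(30197, Rational(1, 2)))) ≈ -0.48437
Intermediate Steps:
Function('K')(j) = 11
Function('U')(G, P) = Add(Rational(11, 3), Mul(Rational(1, 3), G)) (Function('U')(G, P) = Mul(Rational(1, 3), Add(G, 11)) = Mul(Rational(1, 3), Add(11, G)) = Add(Rational(11, 3), Mul(Rational(1, 3), G)))
H = -8311188789 (H = Mul(-74439, 111651) = -8311188789)
Add(Mul(Function('U')(-516, -288), Pow(Pow(Add(218912, -98124), Rational(1, 2)), -1)), Mul(162802, Pow(H, -1))) = Add(Mul(Add(Rational(11, 3), Mul(Rational(1, 3), -516)), Pow(Pow(Add(218912, -98124), Rational(1, 2)), -1)), Mul(162802, Pow(-8311188789, -1))) = Add(Mul(Add(Rational(11, 3), -172), Pow(Pow(120788, Rational(1, 2)), -1)), Mul(162802, Rational(-1, 8311188789))) = Add(Mul(Rational(-505, 3), Pow(Mul(2, Pow(30197, Rational(1, 2))), -1)), Rational(-162802, 8311188789)) = Add(Mul(Rational(-505, 3), Mul(Rational(1, 60394), Pow(30197, Rational(1, 2)))), Rational(-162802, 8311188789)) = Add(Mul(Rational(-505, 181182), Pow(30197, Rational(1, 2))), Rational(-162802, 8311188789)) = Add(Rational(-162802, 8311188789), Mul(Rational(-505, 181182), Pow(30197, Rational(1, 2))))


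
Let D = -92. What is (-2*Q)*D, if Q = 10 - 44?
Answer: -6256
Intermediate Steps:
Q = -34
(-2*Q)*D = -2*(-34)*(-92) = 68*(-92) = -6256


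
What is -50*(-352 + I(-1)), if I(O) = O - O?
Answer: 17600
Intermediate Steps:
I(O) = 0
-50*(-352 + I(-1)) = -50*(-352 + 0) = -50*(-352) = 17600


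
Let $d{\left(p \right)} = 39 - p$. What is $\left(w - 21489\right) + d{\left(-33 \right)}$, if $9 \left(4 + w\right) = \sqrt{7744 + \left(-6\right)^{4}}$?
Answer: $-21421 + \frac{4 \sqrt{565}}{9} \approx -21410.0$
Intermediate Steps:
$w = -4 + \frac{4 \sqrt{565}}{9}$ ($w = -4 + \frac{\sqrt{7744 + \left(-6\right)^{4}}}{9} = -4 + \frac{\sqrt{7744 + 1296}}{9} = -4 + \frac{\sqrt{9040}}{9} = -4 + \frac{4 \sqrt{565}}{9} \approx 6.5643$)
$\left(w - 21489\right) + d{\left(-33 \right)} = \left(\left(-4 + \frac{4 \sqrt{565}}{9}\right) - 21489\right) + \left(39 - -33\right) = \left(-21493 + \frac{4 \sqrt{565}}{9}\right) + \left(39 + 33\right) = \left(-21493 + \frac{4 \sqrt{565}}{9}\right) + 72 = -21421 + \frac{4 \sqrt{565}}{9}$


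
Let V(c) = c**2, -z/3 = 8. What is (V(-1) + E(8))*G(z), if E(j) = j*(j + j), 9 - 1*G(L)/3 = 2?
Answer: 2709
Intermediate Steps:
z = -24 (z = -3*8 = -24)
G(L) = 21 (G(L) = 27 - 3*2 = 27 - 6 = 21)
E(j) = 2*j**2 (E(j) = j*(2*j) = 2*j**2)
(V(-1) + E(8))*G(z) = ((-1)**2 + 2*8**2)*21 = (1 + 2*64)*21 = (1 + 128)*21 = 129*21 = 2709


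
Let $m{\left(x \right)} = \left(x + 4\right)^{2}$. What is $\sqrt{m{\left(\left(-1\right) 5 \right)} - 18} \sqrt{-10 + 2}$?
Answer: $- 2 \sqrt{34} \approx -11.662$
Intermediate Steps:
$m{\left(x \right)} = \left(4 + x\right)^{2}$
$\sqrt{m{\left(\left(-1\right) 5 \right)} - 18} \sqrt{-10 + 2} = \sqrt{\left(4 - 5\right)^{2} - 18} \sqrt{-10 + 2} = \sqrt{\left(4 - 5\right)^{2} - 18} \sqrt{-8} = \sqrt{\left(-1\right)^{2} - 18} \cdot 2 i \sqrt{2} = \sqrt{1 - 18} \cdot 2 i \sqrt{2} = \sqrt{-17} \cdot 2 i \sqrt{2} = i \sqrt{17} \cdot 2 i \sqrt{2} = - 2 \sqrt{34}$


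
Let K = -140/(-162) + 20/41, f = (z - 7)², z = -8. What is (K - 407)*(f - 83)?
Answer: -191296294/3321 ≈ -57602.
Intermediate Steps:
f = 225 (f = (-8 - 7)² = (-15)² = 225)
K = 4490/3321 (K = -140*(-1/162) + 20*(1/41) = 70/81 + 20/41 = 4490/3321 ≈ 1.3520)
(K - 407)*(f - 83) = (4490/3321 - 407)*(225 - 83) = -1347157/3321*142 = -191296294/3321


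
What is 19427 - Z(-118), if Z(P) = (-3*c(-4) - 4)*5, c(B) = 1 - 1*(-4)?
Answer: 19522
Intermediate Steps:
c(B) = 5 (c(B) = 1 + 4 = 5)
Z(P) = -95 (Z(P) = (-3*5 - 4)*5 = (-15 - 4)*5 = -19*5 = -95)
19427 - Z(-118) = 19427 - 1*(-95) = 19427 + 95 = 19522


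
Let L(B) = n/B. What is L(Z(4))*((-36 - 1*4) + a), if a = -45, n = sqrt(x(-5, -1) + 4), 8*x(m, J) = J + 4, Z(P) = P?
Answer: -85*sqrt(70)/16 ≈ -44.448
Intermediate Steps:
x(m, J) = 1/2 + J/8 (x(m, J) = (J + 4)/8 = (4 + J)/8 = 1/2 + J/8)
n = sqrt(70)/4 (n = sqrt((1/2 + (1/8)*(-1)) + 4) = sqrt((1/2 - 1/8) + 4) = sqrt(3/8 + 4) = sqrt(35/8) = sqrt(70)/4 ≈ 2.0917)
L(B) = sqrt(70)/(4*B) (L(B) = (sqrt(70)/4)/B = sqrt(70)/(4*B))
L(Z(4))*((-36 - 1*4) + a) = ((1/4)*sqrt(70)/4)*((-36 - 1*4) - 45) = ((1/4)*sqrt(70)*(1/4))*((-36 - 4) - 45) = (sqrt(70)/16)*(-40 - 45) = (sqrt(70)/16)*(-85) = -85*sqrt(70)/16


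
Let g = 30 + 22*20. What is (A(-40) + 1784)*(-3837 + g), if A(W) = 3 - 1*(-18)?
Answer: -6077435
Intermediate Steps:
A(W) = 21 (A(W) = 3 + 18 = 21)
g = 470 (g = 30 + 440 = 470)
(A(-40) + 1784)*(-3837 + g) = (21 + 1784)*(-3837 + 470) = 1805*(-3367) = -6077435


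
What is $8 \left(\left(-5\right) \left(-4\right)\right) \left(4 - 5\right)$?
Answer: $-160$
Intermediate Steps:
$8 \left(\left(-5\right) \left(-4\right)\right) \left(4 - 5\right) = 8 \cdot 20 \left(4 - 5\right) = 160 \left(-1\right) = -160$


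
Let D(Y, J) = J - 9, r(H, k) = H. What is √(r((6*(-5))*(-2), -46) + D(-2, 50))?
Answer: √101 ≈ 10.050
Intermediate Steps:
D(Y, J) = -9 + J
√(r((6*(-5))*(-2), -46) + D(-2, 50)) = √((6*(-5))*(-2) + (-9 + 50)) = √(-30*(-2) + 41) = √(60 + 41) = √101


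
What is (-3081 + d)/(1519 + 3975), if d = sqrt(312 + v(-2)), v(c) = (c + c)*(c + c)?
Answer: -3081/5494 + sqrt(82)/2747 ≈ -0.55750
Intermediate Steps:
v(c) = 4*c**2 (v(c) = (2*c)*(2*c) = 4*c**2)
d = 2*sqrt(82) (d = sqrt(312 + 4*(-2)**2) = sqrt(312 + 4*4) = sqrt(312 + 16) = sqrt(328) = 2*sqrt(82) ≈ 18.111)
(-3081 + d)/(1519 + 3975) = (-3081 + 2*sqrt(82))/(1519 + 3975) = (-3081 + 2*sqrt(82))/5494 = (-3081 + 2*sqrt(82))*(1/5494) = -3081/5494 + sqrt(82)/2747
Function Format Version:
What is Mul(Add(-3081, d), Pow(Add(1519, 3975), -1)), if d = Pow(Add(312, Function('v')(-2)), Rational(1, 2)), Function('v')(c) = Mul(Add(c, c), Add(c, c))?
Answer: Add(Rational(-3081, 5494), Mul(Rational(1, 2747), Pow(82, Rational(1, 2)))) ≈ -0.55750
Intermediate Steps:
Function('v')(c) = Mul(4, Pow(c, 2)) (Function('v')(c) = Mul(Mul(2, c), Mul(2, c)) = Mul(4, Pow(c, 2)))
d = Mul(2, Pow(82, Rational(1, 2))) (d = Pow(Add(312, Mul(4, Pow(-2, 2))), Rational(1, 2)) = Pow(Add(312, Mul(4, 4)), Rational(1, 2)) = Pow(Add(312, 16), Rational(1, 2)) = Pow(328, Rational(1, 2)) = Mul(2, Pow(82, Rational(1, 2))) ≈ 18.111)
Mul(Add(-3081, d), Pow(Add(1519, 3975), -1)) = Mul(Add(-3081, Mul(2, Pow(82, Rational(1, 2)))), Pow(Add(1519, 3975), -1)) = Mul(Add(-3081, Mul(2, Pow(82, Rational(1, 2)))), Pow(5494, -1)) = Mul(Add(-3081, Mul(2, Pow(82, Rational(1, 2)))), Rational(1, 5494)) = Add(Rational(-3081, 5494), Mul(Rational(1, 2747), Pow(82, Rational(1, 2))))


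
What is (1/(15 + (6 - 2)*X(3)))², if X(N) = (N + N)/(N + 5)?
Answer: 1/324 ≈ 0.0030864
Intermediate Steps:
X(N) = 2*N/(5 + N) (X(N) = (2*N)/(5 + N) = 2*N/(5 + N))
(1/(15 + (6 - 2)*X(3)))² = (1/(15 + (6 - 2)*(2*3/(5 + 3))))² = (1/(15 + 4*(2*3/8)))² = (1/(15 + 4*(2*3*(⅛))))² = (1/(15 + 4*(¾)))² = (1/(15 + 3))² = (1/18)² = 1/324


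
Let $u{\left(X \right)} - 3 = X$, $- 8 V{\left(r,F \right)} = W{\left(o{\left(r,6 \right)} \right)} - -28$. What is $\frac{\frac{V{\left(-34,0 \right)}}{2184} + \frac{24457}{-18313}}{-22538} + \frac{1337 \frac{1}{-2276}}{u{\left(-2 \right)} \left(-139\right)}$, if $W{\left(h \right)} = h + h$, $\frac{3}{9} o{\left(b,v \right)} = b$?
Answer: $\frac{152746281037085}{35647130413280568} \approx 0.004285$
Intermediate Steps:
$o{\left(b,v \right)} = 3 b$
$W{\left(h \right)} = 2 h$
$V{\left(r,F \right)} = - \frac{7}{2} - \frac{3 r}{4}$ ($V{\left(r,F \right)} = - \frac{2 \cdot 3 r - -28}{8} = - \frac{6 r + 28}{8} = - \frac{28 + 6 r}{8} = - \frac{7}{2} - \frac{3 r}{4}$)
$u{\left(X \right)} = 3 + X$
$\frac{\frac{V{\left(-34,0 \right)}}{2184} + \frac{24457}{-18313}}{-22538} + \frac{1337 \frac{1}{-2276}}{u{\left(-2 \right)} \left(-139\right)} = \frac{\frac{- \frac{7}{2} - - \frac{51}{2}}{2184} + \frac{24457}{-18313}}{-22538} + \frac{1337 \frac{1}{-2276}}{\left(3 - 2\right) \left(-139\right)} = \left(\left(- \frac{7}{2} + \frac{51}{2}\right) \frac{1}{2184} + 24457 \left(- \frac{1}{18313}\right)\right) \left(- \frac{1}{22538}\right) + \frac{1337 \left(- \frac{1}{2276}\right)}{1 \left(-139\right)} = \left(22 \cdot \frac{1}{2184} - \frac{24457}{18313}\right) \left(- \frac{1}{22538}\right) - \frac{1337}{2276 \left(-139\right)} = \left(\frac{11}{1092} - \frac{24457}{18313}\right) \left(- \frac{1}{22538}\right) - - \frac{1337}{316364} = \left(- \frac{26505601}{19997796}\right) \left(- \frac{1}{22538}\right) + \frac{1337}{316364} = \frac{26505601}{450710326248} + \frac{1337}{316364} = \frac{152746281037085}{35647130413280568}$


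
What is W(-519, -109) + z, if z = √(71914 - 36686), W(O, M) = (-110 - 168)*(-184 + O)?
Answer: 195434 + 2*√8807 ≈ 1.9562e+5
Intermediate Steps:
W(O, M) = 51152 - 278*O (W(O, M) = -278*(-184 + O) = 51152 - 278*O)
z = 2*√8807 (z = √35228 = 2*√8807 ≈ 187.69)
W(-519, -109) + z = (51152 - 278*(-519)) + 2*√8807 = (51152 + 144282) + 2*√8807 = 195434 + 2*√8807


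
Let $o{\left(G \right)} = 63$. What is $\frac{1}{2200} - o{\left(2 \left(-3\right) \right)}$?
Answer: $- \frac{138599}{2200} \approx -63.0$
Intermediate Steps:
$\frac{1}{2200} - o{\left(2 \left(-3\right) \right)} = \frac{1}{2200} - 63 = - \frac{138599}{2200}$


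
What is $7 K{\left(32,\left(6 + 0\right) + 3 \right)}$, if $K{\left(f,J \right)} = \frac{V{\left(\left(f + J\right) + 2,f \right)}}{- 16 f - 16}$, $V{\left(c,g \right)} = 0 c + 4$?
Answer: $- \frac{7}{132} \approx -0.05303$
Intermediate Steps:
$V{\left(c,g \right)} = 4$ ($V{\left(c,g \right)} = 0 + 4 = 4$)
$K{\left(f,J \right)} = \frac{4}{-16 - 16 f}$ ($K{\left(f,J \right)} = \frac{4}{- 16 f - 16} = \frac{4}{-16 - 16 f}$)
$7 K{\left(32,\left(6 + 0\right) + 3 \right)} = 7 \left(- \frac{1}{4 + 4 \cdot 32}\right) = 7 \left(- \frac{1}{4 + 128}\right) = 7 \left(- \frac{1}{132}\right) = - \frac{7}{132}$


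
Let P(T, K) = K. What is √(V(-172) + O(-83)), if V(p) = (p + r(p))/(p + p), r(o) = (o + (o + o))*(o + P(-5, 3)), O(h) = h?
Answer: 4*I*√21 ≈ 18.33*I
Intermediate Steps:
r(o) = 3*o*(3 + o) (r(o) = (o + (o + o))*(o + 3) = (o + 2*o)*(3 + o) = (3*o)*(3 + o) = 3*o*(3 + o))
V(p) = (p + 3*p*(3 + p))/(2*p) (V(p) = (p + 3*p*(3 + p))/(p + p) = (p + 3*p*(3 + p))/((2*p)) = (p + 3*p*(3 + p))*(1/(2*p)) = (p + 3*p*(3 + p))/(2*p))
√(V(-172) + O(-83)) = √((5 + (3/2)*(-172)) - 83) = √((5 - 258) - 83) = √(-253 - 83) = √(-336) = 4*I*√21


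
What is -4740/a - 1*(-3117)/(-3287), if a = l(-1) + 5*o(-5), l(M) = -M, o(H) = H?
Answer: 1292131/6574 ≈ 196.55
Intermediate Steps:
a = -24 (a = -1*(-1) + 5*(-5) = 1 - 25 = -24)
-4740/a - 1*(-3117)/(-3287) = -4740/(-24) - 1*(-3117)/(-3287) = -4740*(-1/24) + 3117*(-1/3287) = 395/2 - 3117/3287 = 1292131/6574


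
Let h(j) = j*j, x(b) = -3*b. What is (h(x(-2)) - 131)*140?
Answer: -13300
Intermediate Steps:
h(j) = j²
(h(x(-2)) - 131)*140 = ((-3*(-2))² - 131)*140 = (6² - 131)*140 = (36 - 131)*140 = -95*140 = -13300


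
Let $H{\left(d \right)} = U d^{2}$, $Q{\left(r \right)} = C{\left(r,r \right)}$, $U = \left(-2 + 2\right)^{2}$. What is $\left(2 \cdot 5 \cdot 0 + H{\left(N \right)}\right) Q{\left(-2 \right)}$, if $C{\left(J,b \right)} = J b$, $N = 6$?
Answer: $0$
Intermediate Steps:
$U = 0$ ($U = 0^{2} = 0$)
$Q{\left(r \right)} = r^{2}$ ($Q{\left(r \right)} = r r = r^{2}$)
$H{\left(d \right)} = 0$ ($H{\left(d \right)} = 0 d^{2} = 0$)
$\left(2 \cdot 5 \cdot 0 + H{\left(N \right)}\right) Q{\left(-2 \right)} = \left(2 \cdot 5 \cdot 0 + 0\right) \left(-2\right)^{2} = \left(10 \cdot 0 + 0\right) 4 = \left(0 + 0\right) 4 = 0 \cdot 4 = 0$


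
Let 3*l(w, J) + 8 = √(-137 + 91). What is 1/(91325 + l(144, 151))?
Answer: 821901/75057917135 - 3*I*√46/75057917135 ≈ 1.095e-5 - 2.7108e-10*I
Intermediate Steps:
l(w, J) = -8/3 + I*√46/3 (l(w, J) = -8/3 + √(-137 + 91)/3 = -8/3 + √(-46)/3 = -8/3 + (I*√46)/3 = -8/3 + I*√46/3)
1/(91325 + l(144, 151)) = 1/(91325 + (-8/3 + I*√46/3)) = 1/(273967/3 + I*√46/3)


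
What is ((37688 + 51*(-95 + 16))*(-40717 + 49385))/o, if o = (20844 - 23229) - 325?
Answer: -145878106/1355 ≈ -1.0766e+5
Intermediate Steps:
o = -2710 (o = -2385 - 325 = -2710)
((37688 + 51*(-95 + 16))*(-40717 + 49385))/o = ((37688 + 51*(-95 + 16))*(-40717 + 49385))/(-2710) = ((37688 + 51*(-79))*8668)*(-1/2710) = ((37688 - 4029)*8668)*(-1/2710) = (33659*8668)*(-1/2710) = 291756212*(-1/2710) = -145878106/1355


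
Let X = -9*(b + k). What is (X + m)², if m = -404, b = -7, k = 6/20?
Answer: 11812969/100 ≈ 1.1813e+5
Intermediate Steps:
k = 3/10 (k = 6*(1/20) = 3/10 ≈ 0.30000)
X = 603/10 (X = -9*(-7 + 3/10) = -9*(-67/10) = 603/10 ≈ 60.300)
(X + m)² = (603/10 - 404)² = (-3437/10)² = 11812969/100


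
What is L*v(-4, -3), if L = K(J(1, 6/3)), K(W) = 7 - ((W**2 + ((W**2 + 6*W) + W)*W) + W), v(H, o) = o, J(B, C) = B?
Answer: 9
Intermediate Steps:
K(W) = 7 - W - W**2 - W*(W**2 + 7*W) (K(W) = 7 - ((W**2 + (W**2 + 7*W)*W) + W) = 7 - ((W**2 + W*(W**2 + 7*W)) + W) = 7 - (W + W**2 + W*(W**2 + 7*W)) = 7 + (-W - W**2 - W*(W**2 + 7*W)) = 7 - W - W**2 - W*(W**2 + 7*W))
L = -3 (L = 7 - 1*1 - 1*1**3 - 8*1**2 = 7 - 1 - 1*1 - 8*1 = 7 - 1 - 1 - 8 = -3)
L*v(-4, -3) = -3*(-3) = 9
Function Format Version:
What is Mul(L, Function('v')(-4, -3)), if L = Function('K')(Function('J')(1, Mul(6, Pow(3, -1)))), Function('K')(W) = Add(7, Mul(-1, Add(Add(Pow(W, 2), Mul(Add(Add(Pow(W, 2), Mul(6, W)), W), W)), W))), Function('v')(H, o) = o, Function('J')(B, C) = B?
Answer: 9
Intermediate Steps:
Function('K')(W) = Add(7, Mul(-1, W), Mul(-1, Pow(W, 2)), Mul(-1, W, Add(Pow(W, 2), Mul(7, W)))) (Function('K')(W) = Add(7, Mul(-1, Add(Add(Pow(W, 2), Mul(Add(Pow(W, 2), Mul(7, W)), W)), W))) = Add(7, Mul(-1, Add(Add(Pow(W, 2), Mul(W, Add(Pow(W, 2), Mul(7, W)))), W))) = Add(7, Mul(-1, Add(W, Pow(W, 2), Mul(W, Add(Pow(W, 2), Mul(7, W)))))) = Add(7, Add(Mul(-1, W), Mul(-1, Pow(W, 2)), Mul(-1, W, Add(Pow(W, 2), Mul(7, W))))) = Add(7, Mul(-1, W), Mul(-1, Pow(W, 2)), Mul(-1, W, Add(Pow(W, 2), Mul(7, W)))))
L = -3 (L = Add(7, Mul(-1, 1), Mul(-1, Pow(1, 3)), Mul(-8, Pow(1, 2))) = Add(7, -1, Mul(-1, 1), Mul(-8, 1)) = Add(7, -1, -1, -8) = -3)
Mul(L, Function('v')(-4, -3)) = Mul(-3, -3) = 9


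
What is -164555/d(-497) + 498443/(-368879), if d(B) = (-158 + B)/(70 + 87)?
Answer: 1905942456700/48323149 ≈ 39442.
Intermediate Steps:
d(B) = -158/157 + B/157 (d(B) = (-158 + B)/157 = (-158 + B)*(1/157) = -158/157 + B/157)
-164555/d(-497) + 498443/(-368879) = -164555/(-158/157 + (1/157)*(-497)) + 498443/(-368879) = -164555/(-158/157 - 497/157) + 498443*(-1/368879) = -164555/(-655/157) - 498443/368879 = -164555*(-157/655) - 498443/368879 = 5167027/131 - 498443/368879 = 1905942456700/48323149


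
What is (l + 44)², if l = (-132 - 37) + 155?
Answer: 900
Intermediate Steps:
l = -14 (l = -169 + 155 = -14)
(l + 44)² = (-14 + 44)² = 30² = 900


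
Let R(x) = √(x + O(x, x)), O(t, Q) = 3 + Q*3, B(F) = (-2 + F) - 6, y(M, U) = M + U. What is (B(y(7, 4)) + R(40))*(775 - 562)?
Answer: 639 + 213*√163 ≈ 3358.4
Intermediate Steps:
B(F) = -8 + F
O(t, Q) = 3 + 3*Q
R(x) = √(3 + 4*x) (R(x) = √(x + (3 + 3*x)) = √(3 + 4*x))
(B(y(7, 4)) + R(40))*(775 - 562) = ((-8 + (7 + 4)) + √(3 + 4*40))*(775 - 562) = ((-8 + 11) + √(3 + 160))*213 = (3 + √163)*213 = 639 + 213*√163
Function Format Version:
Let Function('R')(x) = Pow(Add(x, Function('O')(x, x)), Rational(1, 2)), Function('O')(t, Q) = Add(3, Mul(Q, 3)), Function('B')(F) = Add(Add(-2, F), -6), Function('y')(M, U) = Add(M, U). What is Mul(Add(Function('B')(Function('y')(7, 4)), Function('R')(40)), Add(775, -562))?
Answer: Add(639, Mul(213, Pow(163, Rational(1, 2)))) ≈ 3358.4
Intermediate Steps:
Function('B')(F) = Add(-8, F)
Function('O')(t, Q) = Add(3, Mul(3, Q))
Function('R')(x) = Pow(Add(3, Mul(4, x)), Rational(1, 2)) (Function('R')(x) = Pow(Add(x, Add(3, Mul(3, x))), Rational(1, 2)) = Pow(Add(3, Mul(4, x)), Rational(1, 2)))
Mul(Add(Function('B')(Function('y')(7, 4)), Function('R')(40)), Add(775, -562)) = Mul(Add(Add(-8, Add(7, 4)), Pow(Add(3, Mul(4, 40)), Rational(1, 2))), Add(775, -562)) = Mul(Add(Add(-8, 11), Pow(Add(3, 160), Rational(1, 2))), 213) = Mul(Add(3, Pow(163, Rational(1, 2))), 213) = Add(639, Mul(213, Pow(163, Rational(1, 2))))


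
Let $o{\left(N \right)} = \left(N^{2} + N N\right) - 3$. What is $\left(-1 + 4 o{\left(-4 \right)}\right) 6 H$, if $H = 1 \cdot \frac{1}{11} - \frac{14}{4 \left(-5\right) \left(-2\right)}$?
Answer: $- \frac{3933}{22} \approx -178.77$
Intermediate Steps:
$o{\left(N \right)} = -3 + 2 N^{2}$ ($o{\left(N \right)} = \left(N^{2} + N^{2}\right) - 3 = 2 N^{2} - 3 = -3 + 2 N^{2}$)
$H = - \frac{57}{220}$ ($H = 1 \cdot \frac{1}{11} - \frac{14}{\left(-20\right) \left(-2\right)} = \frac{1}{11} - \frac{14}{40} = \frac{1}{11} - \frac{7}{20} = - \frac{57}{220} \approx -0.25909$)
$\left(-1 + 4 o{\left(-4 \right)}\right) 6 H = \left(-1 + 4 \left(-3 + 2 \left(-4\right)^{2}\right)\right) 6 \left(- \frac{57}{220}\right) = \left(-1 + 4 \left(-3 + 2 \cdot 16\right)\right) 6 \left(- \frac{57}{220}\right) = \left(-1 + 4 \left(-3 + 32\right)\right) 6 \left(- \frac{57}{220}\right) = \left(-1 + 4 \cdot 29\right) 6 \left(- \frac{57}{220}\right) = \left(-1 + 116\right) 6 \left(- \frac{57}{220}\right) = 115 \cdot 6 \left(- \frac{57}{220}\right) = 690 \left(- \frac{57}{220}\right) = - \frac{3933}{22}$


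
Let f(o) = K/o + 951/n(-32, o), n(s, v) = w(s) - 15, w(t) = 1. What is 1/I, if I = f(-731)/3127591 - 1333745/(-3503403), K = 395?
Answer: 112136104457698482/42687743382771497 ≈ 2.6269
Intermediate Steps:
n(s, v) = -14 (n(s, v) = 1 - 15 = -14)
f(o) = -951/14 + 395/o (f(o) = 395/o + 951/(-14) = 395/o + 951*(-1/14) = 395/o - 951/14 = -951/14 + 395/o)
I = 42687743382771497/112136104457698482 (I = (-951/14 + 395/(-731))/3127591 - 1333745/(-3503403) = (-951/14 + 395*(-1/731))*(1/3127591) - 1333745*(-1/3503403) = (-951/14 - 395/731)*(1/3127591) + 1333745/3503403 = -700711/10234*1/3127591 + 1333745/3503403 = -700711/32007766294 + 1333745/3503403 = 42687743382771497/112136104457698482 ≈ 0.38068)
1/I = 1/(42687743382771497/112136104457698482) = 112136104457698482/42687743382771497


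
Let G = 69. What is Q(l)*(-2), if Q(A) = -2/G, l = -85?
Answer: 4/69 ≈ 0.057971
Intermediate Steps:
Q(A) = -2/69
Q(l)*(-2) = -2/69*(-2) = 4/69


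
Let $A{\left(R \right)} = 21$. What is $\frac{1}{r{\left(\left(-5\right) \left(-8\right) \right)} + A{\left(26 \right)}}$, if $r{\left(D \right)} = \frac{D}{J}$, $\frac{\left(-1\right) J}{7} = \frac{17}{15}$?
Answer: $\frac{119}{1899} \approx 0.062665$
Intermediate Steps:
$J = - \frac{119}{15}$ ($J = - 7 \cdot \frac{17}{15} = - 7 \cdot 17 \cdot \frac{1}{15} = \left(-7\right) \frac{17}{15} = - \frac{119}{15} \approx -7.9333$)
$r{\left(D \right)} = - \frac{15 D}{119}$ ($r{\left(D \right)} = \frac{D}{- \frac{119}{15}} = D \left(- \frac{15}{119}\right) = - \frac{15 D}{119}$)
$\frac{1}{r{\left(\left(-5\right) \left(-8\right) \right)} + A{\left(26 \right)}} = \frac{1}{- \frac{15 \left(\left(-5\right) \left(-8\right)\right)}{119} + 21} = \frac{1}{\left(- \frac{15}{119}\right) 40 + 21} = \frac{1}{- \frac{600}{119} + 21} = \frac{1}{\frac{1899}{119}} = \frac{119}{1899}$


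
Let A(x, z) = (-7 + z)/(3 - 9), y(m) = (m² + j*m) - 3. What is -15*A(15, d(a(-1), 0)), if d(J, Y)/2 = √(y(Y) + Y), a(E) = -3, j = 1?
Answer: -35/2 + 5*I*√3 ≈ -17.5 + 8.6602*I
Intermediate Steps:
y(m) = -3 + m + m² (y(m) = (m² + 1*m) - 3 = (m² + m) - 3 = (m + m²) - 3 = -3 + m + m²)
d(J, Y) = 2*√(-3 + Y² + 2*Y) (d(J, Y) = 2*√((-3 + Y + Y²) + Y) = 2*√(-3 + Y² + 2*Y))
A(x, z) = 7/6 - z/6 (A(x, z) = (-7 + z)/(-6) = (-7 + z)*(-⅙) = 7/6 - z/6)
-15*A(15, d(a(-1), 0)) = -15*(7/6 - √(-3 + 0² + 2*0)/3) = -15*(7/6 - √(-3 + 0 + 0)/3) = -15*(7/6 - √(-3)/3) = -15*(7/6 - I*√3/3) = -35/2 + 5*I*√3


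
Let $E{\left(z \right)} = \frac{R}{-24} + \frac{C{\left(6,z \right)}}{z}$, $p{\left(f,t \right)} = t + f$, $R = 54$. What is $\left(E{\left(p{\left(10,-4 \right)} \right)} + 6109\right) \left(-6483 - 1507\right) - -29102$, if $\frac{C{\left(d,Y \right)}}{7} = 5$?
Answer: $- \frac{292862633}{6} \approx -4.881 \cdot 10^{7}$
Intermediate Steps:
$C{\left(d,Y \right)} = 35$ ($C{\left(d,Y \right)} = 7 \cdot 5 = 35$)
$p{\left(f,t \right)} = f + t$
$E{\left(z \right)} = - \frac{9}{4} + \frac{35}{z}$ ($E{\left(z \right)} = \frac{54}{-24} + \frac{35}{z} = 54 \left(- \frac{1}{24}\right) + \frac{35}{z} = - \frac{9}{4} + \frac{35}{z}$)
$\left(E{\left(p{\left(10,-4 \right)} \right)} + 6109\right) \left(-6483 - 1507\right) - -29102 = \left(\left(- \frac{9}{4} + \frac{35}{10 - 4}\right) + 6109\right) \left(-6483 - 1507\right) - -29102 = \left(\left(- \frac{9}{4} + \frac{35}{6}\right) + 6109\right) \left(-7990\right) + 29102 = \left(\frac{43}{12} + 6109\right) \left(-7990\right) + 29102 = \frac{73351}{12} \left(-7990\right) + 29102 = - \frac{293037245}{6} + 29102 = - \frac{292862633}{6}$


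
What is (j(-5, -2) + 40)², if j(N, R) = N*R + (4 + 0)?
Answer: 2916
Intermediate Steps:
j(N, R) = 4 + N*R (j(N, R) = N*R + 4 = 4 + N*R)
(j(-5, -2) + 40)² = ((4 - 5*(-2)) + 40)² = ((4 + 10) + 40)² = (14 + 40)² = 54² = 2916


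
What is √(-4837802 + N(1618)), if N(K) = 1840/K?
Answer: I*√3166248746482/809 ≈ 2199.5*I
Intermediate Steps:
√(-4837802 + N(1618)) = √(-4837802 + 1840/1618) = √(-4837802 + 1840*(1/1618)) = √(-4837802 + 920/809) = √(-3913780898/809) = I*√3166248746482/809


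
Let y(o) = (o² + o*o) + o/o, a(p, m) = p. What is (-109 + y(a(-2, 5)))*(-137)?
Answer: 13700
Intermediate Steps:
y(o) = 1 + 2*o² (y(o) = (o² + o²) + 1 = 2*o² + 1 = 1 + 2*o²)
(-109 + y(a(-2, 5)))*(-137) = (-109 + (1 + 2*(-2)²))*(-137) = (-109 + (1 + 2*4))*(-137) = (-109 + (1 + 8))*(-137) = (-109 + 9)*(-137) = -100*(-137) = 13700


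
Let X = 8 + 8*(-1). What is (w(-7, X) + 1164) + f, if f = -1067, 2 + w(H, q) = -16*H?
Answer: 207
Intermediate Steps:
X = 0 (X = 8 - 8 = 0)
w(H, q) = -2 - 16*H
(w(-7, X) + 1164) + f = ((-2 - 16*(-7)) + 1164) - 1067 = ((-2 + 112) + 1164) - 1067 = (110 + 1164) - 1067 = 1274 - 1067 = 207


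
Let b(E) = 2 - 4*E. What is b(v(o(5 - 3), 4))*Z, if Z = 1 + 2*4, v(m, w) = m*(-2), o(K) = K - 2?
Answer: 18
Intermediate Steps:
o(K) = -2 + K
v(m, w) = -2*m
Z = 9 (Z = 1 + 8 = 9)
b(v(o(5 - 3), 4))*Z = (2 - (-8)*(-2 + (5 - 3)))*9 = (2 - (-8)*(-2 + 2))*9 = (2 - (-8)*0)*9 = (2 - 4*0)*9 = (2 + 0)*9 = 2*9 = 18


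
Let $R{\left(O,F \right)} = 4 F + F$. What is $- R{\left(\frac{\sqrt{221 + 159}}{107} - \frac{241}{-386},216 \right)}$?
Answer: $-1080$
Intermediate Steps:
$R{\left(O,F \right)} = 5 F$
$- R{\left(\frac{\sqrt{221 + 159}}{107} - \frac{241}{-386},216 \right)} = - 5 \cdot 216 = \left(-1\right) 1080 = -1080$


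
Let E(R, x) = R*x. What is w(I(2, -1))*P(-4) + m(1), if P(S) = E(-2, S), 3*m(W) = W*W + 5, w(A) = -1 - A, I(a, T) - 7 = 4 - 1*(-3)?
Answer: -118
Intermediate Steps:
I(a, T) = 14 (I(a, T) = 7 + (4 - 1*(-3)) = 7 + (4 + 3) = 7 + 7 = 14)
m(W) = 5/3 + W²/3 (m(W) = (W*W + 5)/3 = (W² + 5)/3 = (5 + W²)/3 = 5/3 + W²/3)
P(S) = -2*S
w(I(2, -1))*P(-4) + m(1) = (-1 - 1*14)*(-2*(-4)) + (5/3 + (⅓)*1²) = (-1 - 14)*8 + (5/3 + (⅓)*1) = -15*8 + (5/3 + ⅓) = -120 + 2 = -118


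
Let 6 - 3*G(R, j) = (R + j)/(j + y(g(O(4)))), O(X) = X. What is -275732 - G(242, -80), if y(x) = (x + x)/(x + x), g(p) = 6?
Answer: -21783040/79 ≈ -2.7573e+5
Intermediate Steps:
y(x) = 1 (y(x) = (2*x)/((2*x)) = (2*x)*(1/(2*x)) = 1)
G(R, j) = 2 - (R + j)/(3*(1 + j)) (G(R, j) = 2 - (R + j)/(3*(j + 1)) = 2 - (R + j)/(3*(1 + j)))
-275732 - G(242, -80) = -275732 - (6 - 1*242 + 5*(-80))/(3*(1 - 80)) = -275732 - (6 - 242 - 400)/(3*(-79)) = -275732 - (-1)*(-636)/(3*79) = -275732 - 1*212/79 = -275732 - 212/79 = -21783040/79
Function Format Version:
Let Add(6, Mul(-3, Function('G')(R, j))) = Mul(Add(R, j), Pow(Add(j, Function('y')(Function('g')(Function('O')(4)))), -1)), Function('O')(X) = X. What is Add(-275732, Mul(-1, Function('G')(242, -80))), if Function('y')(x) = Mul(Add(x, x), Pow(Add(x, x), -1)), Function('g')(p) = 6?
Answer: Rational(-21783040, 79) ≈ -2.7573e+5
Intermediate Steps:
Function('y')(x) = 1 (Function('y')(x) = Mul(Mul(2, x), Pow(Mul(2, x), -1)) = Mul(Mul(2, x), Mul(Rational(1, 2), Pow(x, -1))) = 1)
Function('G')(R, j) = Add(2, Mul(Rational(-1, 3), Pow(Add(1, j), -1), Add(R, j))) (Function('G')(R, j) = Add(2, Mul(Rational(-1, 3), Mul(Add(R, j), Pow(Add(j, 1), -1)))) = Add(2, Mul(Rational(-1, 3), Mul(Add(R, j), Pow(Add(1, j), -1)))) = Add(2, Mul(Rational(-1, 3), Mul(Pow(Add(1, j), -1), Add(R, j)))) = Add(2, Mul(Rational(-1, 3), Pow(Add(1, j), -1), Add(R, j))))
Add(-275732, Mul(-1, Function('G')(242, -80))) = Add(-275732, Mul(-1, Mul(Rational(1, 3), Pow(Add(1, -80), -1), Add(6, Mul(-1, 242), Mul(5, -80))))) = Add(-275732, Mul(-1, Mul(Rational(1, 3), Pow(-79, -1), Add(6, -242, -400)))) = Add(-275732, Mul(-1, Mul(Rational(1, 3), Rational(-1, 79), -636))) = Add(-275732, Mul(-1, Rational(212, 79))) = Add(-275732, Rational(-212, 79)) = Rational(-21783040, 79)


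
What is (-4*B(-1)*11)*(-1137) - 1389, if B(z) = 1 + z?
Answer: -1389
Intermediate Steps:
(-4*B(-1)*11)*(-1137) - 1389 = (-4*(1 - 1)*11)*(-1137) - 1389 = (-4*0*11)*(-1137) - 1389 = (0*11)*(-1137) - 1389 = 0*(-1137) - 1389 = 0 - 1389 = -1389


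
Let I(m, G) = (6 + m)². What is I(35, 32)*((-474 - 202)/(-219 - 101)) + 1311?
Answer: 388969/80 ≈ 4862.1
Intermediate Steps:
I(35, 32)*((-474 - 202)/(-219 - 101)) + 1311 = (6 + 35)²*((-474 - 202)/(-219 - 101)) + 1311 = 41²*(-676/(-320)) + 1311 = 1681*(-676*(-1/320)) + 1311 = 1681*(169/80) + 1311 = 284089/80 + 1311 = 388969/80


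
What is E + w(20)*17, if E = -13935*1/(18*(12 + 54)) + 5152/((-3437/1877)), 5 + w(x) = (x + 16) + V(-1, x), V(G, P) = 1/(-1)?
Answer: -450181247/194436 ≈ -2315.3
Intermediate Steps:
V(G, P) = -1
w(x) = 10 + x (w(x) = -5 + ((x + 16) - 1) = -5 + ((16 + x) - 1) = -5 + (15 + x) = 10 + x)
E = -549343607/194436 (E = -13935/(66*18) + 5152/((-3437*1/1877)) = -13935/1188 + 5152/(-3437/1877) = -13935*1/1188 + 5152*(-1877/3437) = -4645/396 - 1381472/491 = -549343607/194436 ≈ -2825.3)
E + w(20)*17 = -549343607/194436 + (10 + 20)*17 = -549343607/194436 + 30*17 = -549343607/194436 + 510 = -450181247/194436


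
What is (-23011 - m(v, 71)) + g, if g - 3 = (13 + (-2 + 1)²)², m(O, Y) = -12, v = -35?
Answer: -22800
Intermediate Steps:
g = 199 (g = 3 + (13 + (-2 + 1)²)² = 3 + (13 + (-1)²)² = 3 + (13 + 1)² = 3 + 14² = 3 + 196 = 199)
(-23011 - m(v, 71)) + g = (-23011 - 1*(-12)) + 199 = (-23011 + 12) + 199 = -22999 + 199 = -22800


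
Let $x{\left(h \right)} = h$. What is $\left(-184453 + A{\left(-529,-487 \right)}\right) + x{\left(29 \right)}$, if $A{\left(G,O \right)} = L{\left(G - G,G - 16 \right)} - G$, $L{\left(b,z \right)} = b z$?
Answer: $-183895$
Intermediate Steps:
$A{\left(G,O \right)} = - G$ ($A{\left(G,O \right)} = \left(G - G\right) \left(G - 16\right) - G = 0 \left(-16 + G\right) - G = 0 - G = - G$)
$\left(-184453 + A{\left(-529,-487 \right)}\right) + x{\left(29 \right)} = \left(-184453 - -529\right) + 29 = \left(-184453 + 529\right) + 29 = -183924 + 29 = -183895$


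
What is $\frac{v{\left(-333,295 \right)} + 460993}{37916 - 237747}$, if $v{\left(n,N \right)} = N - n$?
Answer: $- \frac{461621}{199831} \approx -2.3101$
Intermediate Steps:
$\frac{v{\left(-333,295 \right)} + 460993}{37916 - 237747} = \frac{\left(295 - -333\right) + 460993}{37916 - 237747} = \frac{\left(295 + 333\right) + 460993}{-199831} = \left(628 + 460993\right) \left(- \frac{1}{199831}\right) = 461621 \left(- \frac{1}{199831}\right) = - \frac{461621}{199831}$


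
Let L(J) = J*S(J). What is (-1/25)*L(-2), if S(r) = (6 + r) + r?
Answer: 4/25 ≈ 0.16000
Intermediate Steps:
S(r) = 6 + 2*r
L(J) = J*(6 + 2*J)
(-1/25)*L(-2) = (-1/25)*(2*(-2)*(3 - 2)) = (-1*1/25)*(2*(-2)*1) = -1/25*(-4) = 4/25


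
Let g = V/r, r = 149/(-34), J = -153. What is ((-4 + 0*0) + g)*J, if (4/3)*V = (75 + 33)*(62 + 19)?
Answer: 34221510/149 ≈ 2.2967e+5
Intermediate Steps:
V = 6561 (V = 3*((75 + 33)*(62 + 19))/4 = 3*(108*81)/4 = (¾)*8748 = 6561)
r = -149/34 (r = 149*(-1/34) = -149/34 ≈ -4.3824)
g = -223074/149 (g = 6561/(-149/34) = 6561*(-34/149) = -223074/149 ≈ -1497.1)
((-4 + 0*0) + g)*J = ((-4 + 0*0) - 223074/149)*(-153) = ((-4 + 0) - 223074/149)*(-153) = (-4 - 223074/149)*(-153) = -223670/149*(-153) = 34221510/149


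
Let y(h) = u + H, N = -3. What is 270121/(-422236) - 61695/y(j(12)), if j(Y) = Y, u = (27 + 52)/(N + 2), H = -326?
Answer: 192151489/1266708 ≈ 151.69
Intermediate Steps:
u = -79 (u = (27 + 52)/(-3 + 2) = 79/(-1) = 79*(-1) = -79)
y(h) = -405 (y(h) = -79 - 326 = -405)
270121/(-422236) - 61695/y(j(12)) = 270121/(-422236) - 61695/(-405) = 270121*(-1/422236) - 61695*(-1/405) = -270121/422236 + 457/3 = 192151489/1266708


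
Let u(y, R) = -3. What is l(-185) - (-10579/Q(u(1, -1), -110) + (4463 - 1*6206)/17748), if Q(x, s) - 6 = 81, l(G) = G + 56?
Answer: -43211/5916 ≈ -7.3041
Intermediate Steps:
l(G) = 56 + G
Q(x, s) = 87 (Q(x, s) = 6 + 81 = 87)
l(-185) - (-10579/Q(u(1, -1), -110) + (4463 - 1*6206)/17748) = (56 - 185) - (-10579/87 + (4463 - 1*6206)/17748) = -129 - (-10579*1/87 + (4463 - 6206)*(1/17748)) = -129 - (-10579/87 - 1743*1/17748) = -129 - (-10579/87 - 581/5916) = -129 - 1*(-719953/5916) = -129 + 719953/5916 = -43211/5916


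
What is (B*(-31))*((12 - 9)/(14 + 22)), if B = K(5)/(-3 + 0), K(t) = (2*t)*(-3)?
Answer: -155/6 ≈ -25.833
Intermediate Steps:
K(t) = -6*t
B = 10 (B = (-6*5)/(-3 + 0) = -30/(-3) = -30*(-⅓) = 10)
(B*(-31))*((12 - 9)/(14 + 22)) = (10*(-31))*((12 - 9)/(14 + 22)) = -930/36 = -310*1/12 = -155/6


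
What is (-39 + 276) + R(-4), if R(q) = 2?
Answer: 239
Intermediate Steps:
(-39 + 276) + R(-4) = (-39 + 276) + 2 = 237 + 2 = 239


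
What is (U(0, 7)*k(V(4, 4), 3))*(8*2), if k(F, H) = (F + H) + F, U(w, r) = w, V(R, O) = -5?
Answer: 0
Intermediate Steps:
k(F, H) = H + 2*F
(U(0, 7)*k(V(4, 4), 3))*(8*2) = (0*(3 + 2*(-5)))*(8*2) = (0*(3 - 10))*16 = (0*(-7))*16 = 0*16 = 0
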